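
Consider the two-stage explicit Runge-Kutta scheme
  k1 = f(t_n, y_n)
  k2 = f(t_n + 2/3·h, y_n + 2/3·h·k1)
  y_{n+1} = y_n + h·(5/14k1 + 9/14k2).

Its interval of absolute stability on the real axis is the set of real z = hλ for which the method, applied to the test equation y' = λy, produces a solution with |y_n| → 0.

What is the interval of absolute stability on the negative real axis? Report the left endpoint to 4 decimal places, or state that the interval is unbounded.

With y'=λy (z=hλ):
  k1=λy_n ⇒ h·k1=z·y_n;  k2=λ(1+2/3z)y_n ⇒ h·k2=z(1+2/3z)y_n
  y_{n+1}/y_n = 1 + 5/14z + 9/14z(1+2/3z) = 1 + z + 3/7z²
  R(z) = 1 + z + 3/7z².

Solve |R(x)|<1 on ℝ⁻.
x=-1.22: |R|=0.4179
R=1: x+3/7x²=0 ⇒ x=−7/3=-2.3333; min R=1−1/(4·3/7)=0.4167>−1
Confirm numerically:
  x=-1.982: |R|=0.70157 <1
  x=-1.188: |R|=0.41686 <1
  x=-1.168: |R|=0.41667 <1
  x=-2.686: |R|=1.40597 >1
  x=-2.557: |R|=1.24511 >1
So |R|<1 on (-2.3333, 0).

z∈(-2.3333,0).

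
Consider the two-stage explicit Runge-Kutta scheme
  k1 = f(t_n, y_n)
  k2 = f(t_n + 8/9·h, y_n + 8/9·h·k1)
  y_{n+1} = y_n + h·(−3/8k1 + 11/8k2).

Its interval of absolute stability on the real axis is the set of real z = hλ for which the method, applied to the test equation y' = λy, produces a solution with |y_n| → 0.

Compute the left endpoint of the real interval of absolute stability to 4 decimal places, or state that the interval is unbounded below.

Set f=λy, z=hλ:
  k1=λy_n ⇒ h·k1=z·y_n;  k2=λ(1+8/9z)y_n ⇒ h·k2=z(1+8/9z)y_n
  y_{n+1}/y_n = 1 − 3/8z + 11/8z(1+8/9z) = 1 + z + 11/9z²
  Hence R(z) = 1 + z + 11/9z².

Solve |R(x)|<1 on ℝ⁻.
x=-0.79: |R|=0.9728
R=1: x+11/9x²=0 ⇒ x=−9/11=-0.8182; min R=1−1/(4·11/9)=0.7955>−1
Confirm numerically:
  x=-0.647: |R|=0.86463 <1
  x=-0.625: |R|=0.85243 <1
  x=-0.358: |R|=0.79864 <1
  x=-1.326: |R|=1.82300 >1
  x=-1.160: |R|=1.48462 >1
So |R|<1 on (-0.8182, 0).

left endpoint -0.8182.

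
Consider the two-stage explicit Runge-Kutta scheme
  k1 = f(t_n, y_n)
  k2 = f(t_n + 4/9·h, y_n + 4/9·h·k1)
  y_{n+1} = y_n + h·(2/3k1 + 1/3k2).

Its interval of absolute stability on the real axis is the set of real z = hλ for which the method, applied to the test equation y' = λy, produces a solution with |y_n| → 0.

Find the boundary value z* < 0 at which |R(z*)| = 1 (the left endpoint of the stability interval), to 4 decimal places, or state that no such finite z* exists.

Test eqn y'=λy, z=hλ:
  k1=λy_n ⇒ h·k1=z·y_n;  k2=λ(1+4/9z)y_n ⇒ h·k2=z(1+4/9z)y_n
  y_{n+1}/y_n = 1 + 2/3z + 1/3z(1+4/9z) = 1 + z + 4/27z²
  ⇒ R(z) = 1 + z + 4/27z².

Find x<0 with |R(x)|<1.
x=-0.62: |R|=0.4369
R=1: x+4/27x²=0 ⇒ x=−27/4=-6.7500; min R=1−1/(4·4/27)=-0.6875>−1
Confirm numerically:
  x=-4.188: |R|=0.58958 <1
  x=-4.163: |R|=0.59551 <1
  x=-2.710: |R|=0.62199 <1
  x=-7.167: |R|=1.44276 >1
  x=-6.848: |R|=1.09942 >1
So |R|<1 on (-6.7500, 0).

left endpoint -6.7500.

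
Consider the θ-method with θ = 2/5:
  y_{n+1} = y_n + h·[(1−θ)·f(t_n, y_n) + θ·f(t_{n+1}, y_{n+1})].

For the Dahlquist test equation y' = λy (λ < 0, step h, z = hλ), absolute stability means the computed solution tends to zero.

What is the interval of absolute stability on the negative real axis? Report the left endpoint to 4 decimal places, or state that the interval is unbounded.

Test eqn y'=λy, z=hλ:
  y_{n+1} = y_n + z·[3/5·y_n + 2/5·y_{n+1}] ⇒ (1 − 2/5z)y_{n+1} = (1 + 3/5z)y_n
  R(z) = (1 + 3/5z)/(1 − 2/5z).

Boundary: |R(x)|=1, x<0.
x=-0.91: |R|=0.3328
R=−1: 1+3/5x = −1+2/5x ⇒ -1/5x=2 ⇒ x=2/(-1/5)=-10.0000
Confirm numerically:
  x=-8.848: |R|=0.94924 <1
  x=-6.974: |R|=0.84030 <1
  x=-5.929: |R|=0.75851 <1
  x=-10.501: |R|=1.01927 >1
  x=-10.172: |R|=1.00679 >1
Interval (-10.0000, 0).

z∈(-10.0000,0).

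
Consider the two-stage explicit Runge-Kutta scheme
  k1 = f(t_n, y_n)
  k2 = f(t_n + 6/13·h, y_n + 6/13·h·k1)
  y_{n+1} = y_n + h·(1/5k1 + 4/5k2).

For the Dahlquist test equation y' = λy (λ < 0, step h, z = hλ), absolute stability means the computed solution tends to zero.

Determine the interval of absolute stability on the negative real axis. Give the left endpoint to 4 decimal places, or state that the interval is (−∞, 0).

With y'=λy (z=hλ):
  k1=λy_n ⇒ h·k1=z·y_n;  k2=λ(1+6/13z)y_n ⇒ h·k2=z(1+6/13z)y_n
  y_{n+1}/y_n = 1 + 1/5z + 4/5z(1+6/13z) = 1 + z + 24/65z²
  so R(z) = 1 + z + 24/65z².

Boundary: |R(x)|=1, x<0.
x=-1.26: |R|=0.3262
R=1: x+24/65x²=0 ⇒ x=−65/24=-2.7083; min R=1−1/(4·24/65)=0.3229>−1
Confirm numerically:
  x=-2.188: |R|=0.57963 <1
  x=-1.869: |R|=0.42078 <1
  x=-1.307: |R|=0.32374 <1
  x=-1.270: |R|=0.32553 <1
  x=-3.072: |R|=1.41250 >1
  x=-2.998: |R|=1.32065 >1
  x=-2.797: |R|=1.09157 >1
Interval (-2.7083, 0).

(-2.7083, 0).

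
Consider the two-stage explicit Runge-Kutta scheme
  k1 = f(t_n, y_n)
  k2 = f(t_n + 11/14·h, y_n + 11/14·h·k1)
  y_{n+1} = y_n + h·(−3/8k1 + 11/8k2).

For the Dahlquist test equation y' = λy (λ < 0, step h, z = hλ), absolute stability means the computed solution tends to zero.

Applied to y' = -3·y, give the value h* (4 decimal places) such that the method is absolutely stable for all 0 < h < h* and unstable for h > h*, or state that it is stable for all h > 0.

(-0.9256,0); λ=-3 ⇒ h* = (112/121)/3 = 0.3085.

Set f=λy, z=hλ:
  k1=λy_n ⇒ h·k1=z·y_n;  k2=λ(1+11/14z)y_n ⇒ h·k2=z(1+11/14z)y_n
  y_{n+1}/y_n = 1 − 3/8z + 11/8z(1+11/14z) = 1 + z + 121/112z²
  ⇒ R(z) = 1 + z + 121/112z².

Boundary: |R(x)|=1, x<0.
x=-0.77: |R|=0.8705
R=1: x+121/112x²=0 ⇒ x=−112/121=-0.9256; min R=1−1/(4·121/112)=0.7686>−1
Confirm numerically:
  x=-0.742: |R|=0.85281 <1
  x=-0.620: |R|=0.79529 <1
  x=-0.416: |R|=0.77096 <1
  x=-1.411: |R|=1.73991 >1
  x=-1.314: |R|=1.55134 >1
So |R|<1 on (-0.9256, 0).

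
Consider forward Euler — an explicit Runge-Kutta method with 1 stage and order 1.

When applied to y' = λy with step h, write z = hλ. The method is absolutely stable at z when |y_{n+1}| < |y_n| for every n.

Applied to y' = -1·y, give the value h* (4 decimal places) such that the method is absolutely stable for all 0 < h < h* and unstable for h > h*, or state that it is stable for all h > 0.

(-2.0000,0); λ=-1 ⇒ h* = 2.0000.

Set f=λy, z=hλ:
  order 1, 1-stage ⇒ R(z)=1+z
  (e.g. R(-1.57)=-0.57000, |R|=0.57000)

Need |R(x)|<1, x<0.
x=-1.57: |R|=0.5700
|R(-2.27)|=1.2700 |R(-1.11)|=0.1100 |R(-1.1)|=0.1000
Bisect:
  x_lo=-2.5137 |R|=1.5137  x_hi=-0.2597 |R|=0.7403
  mid=-1.38672 |R|=0.38672 →hi
  mid=-1.95023 |R|=0.95023 →hi
  mid=-2.23199 |R|=1.23199 →lo
  mid=-2.09111 |R|=1.09111 →lo
  mid=-2.02067 |R|=1.02067 →lo
  mid=-1.98545 |R|=0.98545 →hi
  mid=-2.00306 |R|=1.00306 →lo
  mid=-1.99426 |R|=0.99426 →hi
  mid=-1.99866 |R|=0.99866 →hi
  ...
  [-2.00003,-1.99990] ⇒ x*=-2.0000
So |R|<1 on (-2.0000, 0).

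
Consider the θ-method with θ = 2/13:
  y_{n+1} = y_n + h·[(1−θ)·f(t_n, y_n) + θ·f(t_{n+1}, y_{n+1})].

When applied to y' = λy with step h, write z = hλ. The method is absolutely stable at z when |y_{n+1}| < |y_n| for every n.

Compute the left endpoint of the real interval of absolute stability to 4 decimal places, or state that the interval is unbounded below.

left endpoint -2.8889.

On y'=λy, z=hλ:
  y_{n+1} = y_n + z·[11/13·y_n + 2/13·y_{n+1}] ⇒ (1 − 2/13z)y_{n+1} = (1 + 11/13z)y_n
  Hence R(z) = (1 + 11/13z)/(1 − 2/13z).

Solve |R(x)|<1 on ℝ⁻.
x=-1.77: |R|=0.3912
R=−1: 1+11/13x = −1+2/13x ⇒ -9/13x=2 ⇒ x=2/(-9/13)=-2.8889
Confirm numerically:
  x=-2.661: |R|=0.88806 <1
  x=-2.369: |R|=0.73622 <1
  x=-2.184: |R|=0.63473 <1
  x=-3.225: |R|=1.15553 >1
  x=-3.206: |R|=1.14702 >1
Interval (-2.8889, 0).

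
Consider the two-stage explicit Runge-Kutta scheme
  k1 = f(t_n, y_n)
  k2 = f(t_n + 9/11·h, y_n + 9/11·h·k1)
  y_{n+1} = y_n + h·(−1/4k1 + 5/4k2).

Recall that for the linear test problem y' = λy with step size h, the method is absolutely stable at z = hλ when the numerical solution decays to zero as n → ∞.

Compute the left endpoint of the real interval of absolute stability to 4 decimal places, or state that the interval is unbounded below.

z* = -0.9778.

Test eqn y'=λy, z=hλ:
  k1=λy_n ⇒ h·k1=z·y_n;  k2=λ(1+9/11z)y_n ⇒ h·k2=z(1+9/11z)y_n
  y_{n+1}/y_n = 1 − 1/4z + 5/4z(1+9/11z) = 1 + z + 45/44z²
  ⇒ R(z) = 1 + z + 45/44z².

Need |R(x)|<1, x<0.
x=-1.59: |R|=1.9956
R=1: x+45/44x²=0 ⇒ x=−44/45=-0.9778; min R=1−1/(4·45/44)=0.7556>−1
Confirm numerically:
  x=-0.925: |R|=0.95007 <1
  x=-0.483: |R|=0.75559 <1
  x=-0.397: |R|=0.76419 <1
  x=-1.263: |R|=1.36842 >1
  x=-1.168: |R|=1.22723 >1
Stable set (-0.9778, 0).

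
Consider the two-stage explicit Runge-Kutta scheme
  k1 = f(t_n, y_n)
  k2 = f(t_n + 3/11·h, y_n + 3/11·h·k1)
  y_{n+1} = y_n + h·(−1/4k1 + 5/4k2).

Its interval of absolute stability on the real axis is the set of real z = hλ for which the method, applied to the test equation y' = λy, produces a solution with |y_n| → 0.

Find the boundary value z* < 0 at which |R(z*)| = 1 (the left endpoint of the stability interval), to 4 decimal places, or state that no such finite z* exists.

z* = -2.9333.

With y'=λy (z=hλ):
  k1=λy_n ⇒ h·k1=z·y_n;  k2=λ(1+3/11z)y_n ⇒ h·k2=z(1+3/11z)y_n
  y_{n+1}/y_n = 1 − 1/4z + 5/4z(1+3/11z) = 1 + z + 15/44z²
  Hence R(z) = 1 + z + 15/44z².

Solve |R(x)|<1 on ℝ⁻.
x=-1.47: |R|=0.2667
R=1: x+15/44x²=0 ⇒ x=−44/15=-2.9333; min R=1−1/(4·15/44)=0.2667>−1
Confirm numerically:
  x=-2.607: |R|=0.70997 <1
  x=-2.294: |R|=0.50001 <1
  x=-1.215: |R|=0.28826 <1
  x=-3.473: |R|=1.63895 >1
  x=-3.090: |R|=1.16503 >1
  x=-3.021: |R|=1.09029 >1
Interval (-2.9333, 0).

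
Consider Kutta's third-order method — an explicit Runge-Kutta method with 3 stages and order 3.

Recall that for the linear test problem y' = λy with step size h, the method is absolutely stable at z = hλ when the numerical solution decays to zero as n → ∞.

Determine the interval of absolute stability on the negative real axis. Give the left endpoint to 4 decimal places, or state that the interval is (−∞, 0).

Set f=λy, z=hλ:
  order 3, 3-stage ⇒ R(z)=1+z+z^2/2+z^3/6
  (e.g. R(-0.58)=0.55568, |R|=0.55568)

Boundary: |R(x)|=1, x<0.
x=-0.58: |R|=0.5557
|R(-2.26)|=0.6301 |R(-2.21)|=0.5669 |R(-1.79)|=0.1438
Bisect:
  x_lo=-3.1228 |R|=2.3225  x_hi=-0.0811 |R|=0.9221
  mid=-1.60198 |R|=0.00401 →hi
  mid=-2.36241 |R|=0.76935 →hi
  mid=-2.74263 |R|=1.41996 →lo
  mid=-2.55252 |R|=1.06660 →lo
  mid=-2.45746 |R|=0.91139 →hi
  mid=-2.50499 |R|=0.98730 →hi
  mid=-2.52875 |R|=1.02652 →lo
  mid=-2.51687 |R|=1.00680 →lo
  ...
  [-2.51279,-2.51260] ⇒ x*=-2.5127
So |R|<1 on (-2.5127, 0).

(-2.5127, 0).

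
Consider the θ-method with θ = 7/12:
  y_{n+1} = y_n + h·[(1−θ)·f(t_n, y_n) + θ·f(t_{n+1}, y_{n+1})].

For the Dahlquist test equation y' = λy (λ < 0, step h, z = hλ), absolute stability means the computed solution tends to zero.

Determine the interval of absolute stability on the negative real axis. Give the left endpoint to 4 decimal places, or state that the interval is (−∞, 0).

unbounded; (−∞, 0).

Test eqn y'=λy, z=hλ:
  y_{n+1} = y_n + z·[5/12·y_n + 7/12·y_{n+1}] ⇒ (1 − 7/12z)y_{n+1} = (1 + 5/12z)y_n
  Hence R(z) = (1 + 5/12z)/(1 − 7/12z).

Boundary: |R(x)|=1, x<0.
x=-1.13: |R|=0.3189
x=-2: |R|=0.0769
x=-10: |R|=0.4634
x=-100: |R|=0.6854
θ=7/12≥1/2 ⇒ |1+5/12x|<|1−7/12x| ∀x<0 ⇒ interval (−∞,0).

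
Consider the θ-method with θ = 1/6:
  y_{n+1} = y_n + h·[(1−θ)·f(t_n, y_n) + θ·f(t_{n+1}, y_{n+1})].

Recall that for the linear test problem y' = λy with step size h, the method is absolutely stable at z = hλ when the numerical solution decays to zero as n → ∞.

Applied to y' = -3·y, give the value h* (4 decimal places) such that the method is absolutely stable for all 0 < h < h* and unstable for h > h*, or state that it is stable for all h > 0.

(-3.0000,0); λ=-3 ⇒ h* = (3)/3 = 1.0000.

Set f=λy, z=hλ:
  y_{n+1} = y_n + z·[5/6·y_n + 1/6·y_{n+1}] ⇒ (1 − 1/6z)y_{n+1} = (1 + 5/6z)y_n
  R(z) = (1 + 5/6z)/(1 − 1/6z).

Find x<0 with |R(x)|<1.
x=-0.53: |R|=0.5130
R=−1: 1+5/6x = −1+1/6x ⇒ -2/3x=2 ⇒ x=2/(-2/3)=-3.0000
Confirm numerically:
  x=-2.816: |R|=0.91652 <1
  x=-2.581: |R|=0.80468 <1
  x=-2.053: |R|=0.52962 <1
  x=-1.337: |R|=0.09336 <1
  x=-3.199: |R|=1.08653 >1
  x=-3.132: |R|=1.05782 >1
  x=-3.036: |R|=1.01594 >1
Stable set (-3.0000, 0).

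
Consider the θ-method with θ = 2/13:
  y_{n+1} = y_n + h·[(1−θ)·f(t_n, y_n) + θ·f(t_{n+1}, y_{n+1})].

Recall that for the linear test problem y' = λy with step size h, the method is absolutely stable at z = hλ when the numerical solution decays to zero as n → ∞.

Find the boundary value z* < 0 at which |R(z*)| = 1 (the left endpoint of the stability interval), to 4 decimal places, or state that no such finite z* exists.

z* = -2.8889.

Test eqn y'=λy, z=hλ:
  y_{n+1} = y_n + z·[11/13·y_n + 2/13·y_{n+1}] ⇒ (1 − 2/13z)y_{n+1} = (1 + 11/13z)y_n
  ⇒ R(z) = (1 + 11/13z)/(1 − 2/13z).

Solve |R(x)|<1 on ℝ⁻.
x=-0.81: |R|=0.2798
R=−1: 1+11/13x = −1+2/13x ⇒ -9/13x=2 ⇒ x=2/(-9/13)=-2.8889
Confirm numerically:
  x=-2.858: |R|=0.98515 <1
  x=-2.467: |R|=0.78828 <1
  x=-1.533: |R|=0.24045 <1
  x=-1.201: |R|=0.01370 <1
  x=-3.464: |R|=1.25974 >1
  x=-3.248: |R|=1.16578 >1
  x=-3.132: |R|=1.11358 >1
So |R|<1 on (-2.8889, 0).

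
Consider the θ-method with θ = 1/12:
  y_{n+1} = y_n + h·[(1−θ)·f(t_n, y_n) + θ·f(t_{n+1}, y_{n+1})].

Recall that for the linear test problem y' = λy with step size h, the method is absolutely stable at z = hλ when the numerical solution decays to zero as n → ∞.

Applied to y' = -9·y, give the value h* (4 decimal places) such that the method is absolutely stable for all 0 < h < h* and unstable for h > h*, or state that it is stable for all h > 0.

(-2.4000,0); λ=-9 ⇒ h* = (12/5)/9 = 0.2667.

On y'=λy, z=hλ:
  y_{n+1} = y_n + z·[11/12·y_n + 1/12·y_{n+1}] ⇒ (1 − 1/12z)y_{n+1} = (1 + 11/12z)y_n
  ⇒ R(z) = (1 + 11/12z)/(1 − 1/12z).

Find x<0 with |R(x)|<1.
x=-1.76: |R|=0.5349
R=−1: 1+11/12x = −1+1/12x ⇒ -5/6x=2 ⇒ x=2/(-5/6)=-2.4000
Confirm numerically:
  x=-1.689: |R|=0.48060 <1
  x=-1.473: |R|=0.31196 <1
  x=-1.048: |R|=0.03617 <1
  x=-2.690: |R|=1.19741 >1
  x=-2.684: |R|=1.19341 >1
  x=-2.657: |R|=1.17534 >1
Interval (-2.4000, 0).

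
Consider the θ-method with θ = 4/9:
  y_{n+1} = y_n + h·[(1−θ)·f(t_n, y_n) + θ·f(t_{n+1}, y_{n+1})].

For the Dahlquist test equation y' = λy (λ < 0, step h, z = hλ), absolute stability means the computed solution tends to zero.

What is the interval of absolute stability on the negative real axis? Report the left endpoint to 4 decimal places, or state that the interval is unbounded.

With y'=λy (z=hλ):
  y_{n+1} = y_n + z·[5/9·y_n + 4/9·y_{n+1}] ⇒ (1 − 4/9z)y_{n+1} = (1 + 5/9z)y_n
  Hence R(z) = (1 + 5/9z)/(1 − 4/9z).

Find x<0 with |R(x)|<1.
x=-1.03: |R|=0.2934
R=−1: 1+5/9x = −1+4/9x ⇒ -1/9x=2 ⇒ x=2/(-1/9)=-18.0000
Confirm numerically:
  x=-16.504: |R|=0.98006 <1
  x=-16.357: |R|=0.97792 <1
  x=-10.674: |R|=0.85829 <1
  x=-18.430: |R|=1.00520 >1
  x=-18.311: |R|=1.00378 >1
So |R|<1 on (-18.0000, 0).

z∈(-18.0000,0).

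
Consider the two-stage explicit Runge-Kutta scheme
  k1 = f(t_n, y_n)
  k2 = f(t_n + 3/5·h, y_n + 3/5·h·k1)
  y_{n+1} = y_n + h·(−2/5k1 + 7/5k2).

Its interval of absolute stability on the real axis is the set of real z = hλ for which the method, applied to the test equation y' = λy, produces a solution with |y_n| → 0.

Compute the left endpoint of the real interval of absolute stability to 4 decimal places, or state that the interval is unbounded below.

Test eqn y'=λy, z=hλ:
  k1=λy_n ⇒ h·k1=z·y_n;  k2=λ(1+3/5z)y_n ⇒ h·k2=z(1+3/5z)y_n
  y_{n+1}/y_n = 1 − 2/5z + 7/5z(1+3/5z) = 1 + z + 21/25z²
  so R(z) = 1 + z + 21/25z².

Boundary: |R(x)|=1, x<0.
x=-1.61: |R|=1.5674
R=1: x+21/25x²=0 ⇒ x=−25/21=-1.1905; min R=1−1/(4·21/25)=0.7024>−1
Confirm numerically:
  x=-0.941: |R|=0.80280 <1
  x=-0.661: |R|=0.70601 <1
  x=-0.593: |R|=0.70239 <1
  x=-0.541: |R|=0.70485 <1
  x=-1.627: |R|=1.59659 >1
  x=-1.375: |R|=1.21313 >1
So |R|<1 on (-1.1905, 0).

left endpoint -1.1905.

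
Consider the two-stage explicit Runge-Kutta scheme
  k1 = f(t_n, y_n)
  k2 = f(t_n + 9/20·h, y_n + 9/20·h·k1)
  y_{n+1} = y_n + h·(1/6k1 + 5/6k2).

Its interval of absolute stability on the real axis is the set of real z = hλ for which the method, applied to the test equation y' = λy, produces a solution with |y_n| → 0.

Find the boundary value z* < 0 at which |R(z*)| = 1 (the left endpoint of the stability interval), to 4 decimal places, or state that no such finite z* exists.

left endpoint -2.6667.

Set f=λy, z=hλ:
  k1=λy_n ⇒ h·k1=z·y_n;  k2=λ(1+9/20z)y_n ⇒ h·k2=z(1+9/20z)y_n
  y_{n+1}/y_n = 1 + 1/6z + 5/6z(1+9/20z) = 1 + z + 3/8z²
  Hence R(z) = 1 + z + 3/8z².

Find x<0 with |R(x)|<1.
x=-1.27: |R|=0.3348
R=1: x+3/8x²=0 ⇒ x=−8/3=-2.6667; min R=1−1/(4·3/8)=0.3333>−1
Confirm numerically:
  x=-2.568: |R|=0.90498 <1
  x=-2.307: |R|=0.68884 <1
  x=-2.082: |R|=0.54352 <1
  x=-1.879: |R|=0.44499 <1
  x=-3.186: |R|=1.62047 >1
  x=-2.701: |R|=1.03478 >1
Interval (-2.6667, 0).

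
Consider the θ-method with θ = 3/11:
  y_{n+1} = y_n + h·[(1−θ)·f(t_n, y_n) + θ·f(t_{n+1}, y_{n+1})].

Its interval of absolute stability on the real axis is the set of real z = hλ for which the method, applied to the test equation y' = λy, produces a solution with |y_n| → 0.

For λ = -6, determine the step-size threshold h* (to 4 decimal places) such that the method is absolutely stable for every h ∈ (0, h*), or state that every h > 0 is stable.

Test eqn y'=λy, z=hλ:
  y_{n+1} = y_n + z·[8/11·y_n + 3/11·y_{n+1}] ⇒ (1 − 3/11z)y_{n+1} = (1 + 8/11z)y_n
  Hence R(z) = (1 + 8/11z)/(1 − 3/11z).

Need |R(x)|<1, x<0.
x=-1.75: |R|=0.1846
R=−1: 1+8/11x = −1+3/11x ⇒ -5/11x=2 ⇒ x=2/(-5/11)=-4.4000
Confirm numerically:
  x=-4.362: |R|=0.99211 <1
  x=-2.472: |R|=0.47654 <1
  x=-1.968: |R|=0.28064 <1
  x=-4.593: |R|=1.03894 >1
  x=-4.548: |R|=1.03003 >1
Interval (-4.4000, 0).

(-4.4000,0); λ=-6 ⇒ h* = (22/5)/6 = 0.7333.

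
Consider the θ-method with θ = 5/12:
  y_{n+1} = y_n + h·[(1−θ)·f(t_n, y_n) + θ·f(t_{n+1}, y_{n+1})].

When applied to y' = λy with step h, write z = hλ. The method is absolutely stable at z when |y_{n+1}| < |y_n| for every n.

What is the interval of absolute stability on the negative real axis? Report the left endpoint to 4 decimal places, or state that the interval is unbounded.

Test eqn y'=λy, z=hλ:
  y_{n+1} = y_n + z·[7/12·y_n + 5/12·y_{n+1}] ⇒ (1 − 5/12z)y_{n+1} = (1 + 7/12z)y_n
  Hence R(z) = (1 + 7/12z)/(1 − 5/12z).

Need |R(x)|<1, x<0.
x=-0.96: |R|=0.3143
R=−1: 1+7/12x = −1+5/12x ⇒ -1/6x=2 ⇒ x=2/(-1/6)=-12.0000
Confirm numerically:
  x=-11.681: |R|=0.99094 <1
  x=-8.970: |R|=0.89340 <1
  x=-8.188: |R|=0.85599 <1
  x=-5.344: |R|=0.65620 <1
  x=-12.435: |R|=1.01173 >1
  x=-12.434: |R|=1.01170 >1
  x=-12.380: |R|=1.01028 >1
Stable set (-12.0000, 0).

(-12.0000, 0).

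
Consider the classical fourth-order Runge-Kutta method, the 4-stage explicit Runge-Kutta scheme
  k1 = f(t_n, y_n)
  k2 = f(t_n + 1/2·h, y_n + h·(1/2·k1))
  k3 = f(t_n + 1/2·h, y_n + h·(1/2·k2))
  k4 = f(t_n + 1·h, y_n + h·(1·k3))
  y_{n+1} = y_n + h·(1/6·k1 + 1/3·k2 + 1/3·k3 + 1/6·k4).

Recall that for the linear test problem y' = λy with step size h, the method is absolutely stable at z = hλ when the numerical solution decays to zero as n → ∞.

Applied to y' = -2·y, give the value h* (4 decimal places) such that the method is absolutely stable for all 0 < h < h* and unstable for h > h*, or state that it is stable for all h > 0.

(-2.7853,0); λ=-2 ⇒ h* = 1.3926.

On y'=λy, z=hλ:
  order 4, 4-stage ⇒ R(z)=1+z+z^2/2+z^3/6+z^4/24
  (e.g. R(-0.58)=0.56040, |R|=0.56040)

Solve |R(x)|<1 on ℝ⁻.
x=-0.58: |R|=0.5604
|R(-2.22)|=0.4327 |R(-1.91)|=0.3073 |R(-0.64)|=0.5281
Bisect:
  x_lo=-3.2492 |R|=1.9563  x_hi=-0.0796 |R|=0.9235
  mid=-1.66438 |R|=0.27201 →hi
  mid=-2.45678 |R|=0.60762 →hi
  mid=-2.85298 |R|=1.10694 →lo
  mid=-2.65488 |R|=0.82054 →hi
  mid=-2.75393 |R|=0.95374 →hi
  mid=-2.80346 |R|=1.02773 →lo
  mid=-2.77869 |R|=0.99010 →hi
  ...
  [-2.78547,-2.78527] ⇒ x*=-2.7853
Stable set (-2.7853, 0).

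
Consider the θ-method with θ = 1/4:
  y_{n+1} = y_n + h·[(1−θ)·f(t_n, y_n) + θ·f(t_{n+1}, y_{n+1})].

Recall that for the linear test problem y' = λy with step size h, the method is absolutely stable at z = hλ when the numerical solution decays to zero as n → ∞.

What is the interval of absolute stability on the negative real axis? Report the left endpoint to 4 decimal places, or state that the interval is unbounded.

Set f=λy, z=hλ:
  y_{n+1} = y_n + z·[3/4·y_n + 1/4·y_{n+1}] ⇒ (1 − 1/4z)y_{n+1} = (1 + 3/4z)y_n
  ⇒ R(z) = (1 + 3/4z)/(1 − 1/4z).

Find x<0 with |R(x)|<1.
x=-0.54: |R|=0.5242
R=−1: 1+3/4x = −1+1/4x ⇒ -1/2x=2 ⇒ x=2/(-1/2)=-4.0000
Confirm numerically:
  x=-2.193: |R|=0.41644 <1
  x=-2.082: |R|=0.36929 <1
  x=-1.851: |R|=0.26542 <1
  x=-4.507: |R|=1.11920 >1
  x=-4.023: |R|=1.00573 >1
Interval (-4.0000, 0).

(-4.0000, 0).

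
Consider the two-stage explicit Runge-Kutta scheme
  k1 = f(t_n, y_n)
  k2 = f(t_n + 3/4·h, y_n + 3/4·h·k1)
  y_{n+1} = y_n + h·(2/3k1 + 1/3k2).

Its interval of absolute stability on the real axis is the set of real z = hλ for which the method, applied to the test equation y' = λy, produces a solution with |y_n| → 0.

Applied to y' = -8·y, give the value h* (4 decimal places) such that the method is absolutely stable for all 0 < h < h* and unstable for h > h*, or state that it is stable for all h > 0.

(-4.0000,0); λ=-8 ⇒ h* = (4)/8 = 0.5000.

Set f=λy, z=hλ:
  k1=λy_n ⇒ h·k1=z·y_n;  k2=λ(1+3/4z)y_n ⇒ h·k2=z(1+3/4z)y_n
  y_{n+1}/y_n = 1 + 2/3z + 1/3z(1+3/4z) = 1 + z + 1/4z²
  so R(z) = 1 + z + 1/4z².

Boundary: |R(x)|=1, x<0.
x=-0.54: |R|=0.5329
R=1: x+1/4x²=0 ⇒ x=−4=-4.0000; min R=1−1/(4·1/4)=0.0000>−1
Confirm numerically:
  x=-3.925: |R|=0.92641 <1
  x=-3.578: |R|=0.62252 <1
  x=-3.020: |R|=0.26010 <1
  x=-4.485: |R|=1.54381 >1
  x=-4.308: |R|=1.33172 >1
  x=-4.074: |R|=1.07537 >1
So |R|<1 on (-4.0000, 0).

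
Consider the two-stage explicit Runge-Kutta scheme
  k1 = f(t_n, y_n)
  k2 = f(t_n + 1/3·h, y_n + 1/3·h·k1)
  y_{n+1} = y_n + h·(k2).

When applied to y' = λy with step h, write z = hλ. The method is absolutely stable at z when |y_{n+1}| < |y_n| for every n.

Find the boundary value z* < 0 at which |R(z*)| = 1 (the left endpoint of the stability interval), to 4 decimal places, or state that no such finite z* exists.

On y'=λy, z=hλ:
  k1=λy_n ⇒ h·k1=z·y_n;  k2=λ(1+1/3z)y_n ⇒ h·k2=z(1+1/3z)y_n
  y_{n+1}/y_n = 1 + z(1+1/3z) = 1 + z + 1/3z²
  ⇒ R(z) = 1 + z + 1/3z².

Need |R(x)|<1, x<0.
x=-0.8: |R|=0.4133
R=1: x+1/3x²=0 ⇒ x=−3=-3.0000; min R=1−1/(4·1/3)=0.2500>−1
Confirm numerically:
  x=-2.599: |R|=0.65260 <1
  x=-2.295: |R|=0.46067 <1
  x=-1.516: |R|=0.25009 <1
  x=-1.319: |R|=0.26092 <1
  x=-3.586: |R|=1.70047 >1
  x=-3.154: |R|=1.16191 >1
  x=-3.085: |R|=1.08741 >1
So |R|<1 on (-3.0000, 0).

z* = -3.0000.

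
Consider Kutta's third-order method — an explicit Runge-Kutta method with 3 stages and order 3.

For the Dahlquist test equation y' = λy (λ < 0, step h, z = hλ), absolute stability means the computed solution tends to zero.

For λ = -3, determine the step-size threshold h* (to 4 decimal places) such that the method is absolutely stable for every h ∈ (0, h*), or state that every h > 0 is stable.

With y'=λy (z=hλ):
  order 3, 3-stage ⇒ R(z)=1+z+z^2/2+z^3/6
  (e.g. R(-1.65)=-0.03744, |R|=0.03744)

Need |R(x)|<1, x<0.
x=-1.65: |R|=0.0374
|R(-2.22)|=0.5793 |R(-1.82)|=0.1686 |R(-0.7)|=0.4878
Bisect:
  x_lo=-3.2341 |R|=2.6421  x_hi=-0.3442 |R|=0.7082
  mid=-1.78915 |R|=0.14315 →hi
  mid=-2.51160 |R|=0.99812 →hi
  mid=-2.87283 |R|=1.69791 →lo
  mid=-2.69222 |R|=1.32041 →lo
  mid=-2.60191 |R|=1.15274 →lo
  mid=-2.55676 |R|=1.07384 →lo
  mid=-2.53418 |R|=1.03559 →lo
  mid=-2.52289 |R|=1.01676 →lo
  ...
  [-2.51284,-2.51266] ⇒ x*=-2.5127
So |R|<1 on (-2.5127, 0).

(-2.5127,0); λ=-3 ⇒ h* = 0.8376.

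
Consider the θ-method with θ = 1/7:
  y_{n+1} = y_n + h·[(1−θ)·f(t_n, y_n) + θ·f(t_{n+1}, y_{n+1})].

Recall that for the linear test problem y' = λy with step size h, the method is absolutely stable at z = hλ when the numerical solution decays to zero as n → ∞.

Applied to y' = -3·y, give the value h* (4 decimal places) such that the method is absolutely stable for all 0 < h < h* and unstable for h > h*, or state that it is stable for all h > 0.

On y'=λy, z=hλ:
  y_{n+1} = y_n + z·[6/7·y_n + 1/7·y_{n+1}] ⇒ (1 − 1/7z)y_{n+1} = (1 + 6/7z)y_n
  ⇒ R(z) = (1 + 6/7z)/(1 − 1/7z).

Need |R(x)|<1, x<0.
x=-1.32: |R|=0.1106
R=−1: 1+6/7x = −1+1/7x ⇒ -5/7x=2 ⇒ x=2/(-5/7)=-2.8000
Confirm numerically:
  x=-2.271: |R|=0.71470 <1
  x=-2.106: |R|=0.61893 <1
  x=-2.073: |R|=0.59936 <1
  x=-3.303: |R|=1.24410 >1
  x=-3.261: |R|=1.22464 >1
  x=-3.100: |R|=1.14851 >1
Stable set (-2.8000, 0).

(-2.8000,0); λ=-3 ⇒ h* = (14/5)/3 = 0.9333.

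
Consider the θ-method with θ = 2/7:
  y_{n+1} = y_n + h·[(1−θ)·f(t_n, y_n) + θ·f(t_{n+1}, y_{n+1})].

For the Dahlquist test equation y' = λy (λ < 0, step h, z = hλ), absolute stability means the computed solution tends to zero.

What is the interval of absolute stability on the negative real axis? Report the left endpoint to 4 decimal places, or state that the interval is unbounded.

Test eqn y'=λy, z=hλ:
  y_{n+1} = y_n + z·[5/7·y_n + 2/7·y_{n+1}] ⇒ (1 − 2/7z)y_{n+1} = (1 + 5/7z)y_n
  R(z) = (1 + 5/7z)/(1 − 2/7z).

Solve |R(x)|<1 on ℝ⁻.
x=-0.7: |R|=0.4167
R=−1: 1+5/7x = −1+2/7x ⇒ -3/7x=2 ⇒ x=2/(-3/7)=-4.6667
Confirm numerically:
  x=-4.579: |R|=0.98372 <1
  x=-3.072: |R|=0.63603 <1
  x=-2.243: |R|=0.36697 <1
  x=-5.077: |R|=1.07176 >1
  x=-4.971: |R|=1.05389 >1
  x=-4.759: |R|=1.01677 >1
Interval (-4.6667, 0).

(-4.6667, 0).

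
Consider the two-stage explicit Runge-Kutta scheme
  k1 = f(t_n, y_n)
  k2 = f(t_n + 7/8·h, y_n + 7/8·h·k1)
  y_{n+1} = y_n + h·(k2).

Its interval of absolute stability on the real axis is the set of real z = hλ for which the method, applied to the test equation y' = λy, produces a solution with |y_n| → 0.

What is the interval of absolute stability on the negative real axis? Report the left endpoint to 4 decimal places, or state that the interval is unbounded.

(-1.1429, 0).

On y'=λy, z=hλ:
  k1=λy_n ⇒ h·k1=z·y_n;  k2=λ(1+7/8z)y_n ⇒ h·k2=z(1+7/8z)y_n
  y_{n+1}/y_n = 1 + z(1+7/8z) = 1 + z + 7/8z²
  so R(z) = 1 + z + 7/8z².

Find x<0 with |R(x)|<1.
x=-1.05: |R|=0.9147
R=1: x+7/8x²=0 ⇒ x=−8/7=-1.1429; min R=1−1/(4·7/8)=0.7143>−1
Confirm numerically:
  x=-0.886: |R|=0.80087 <1
  x=-0.835: |R|=0.77507 <1
  x=-0.554: |R|=0.71455 <1
  x=-1.705: |R|=1.83865 >1
  x=-1.590: |R|=1.62209 >1
  x=-1.305: |R|=1.18515 >1
Interval (-1.1429, 0).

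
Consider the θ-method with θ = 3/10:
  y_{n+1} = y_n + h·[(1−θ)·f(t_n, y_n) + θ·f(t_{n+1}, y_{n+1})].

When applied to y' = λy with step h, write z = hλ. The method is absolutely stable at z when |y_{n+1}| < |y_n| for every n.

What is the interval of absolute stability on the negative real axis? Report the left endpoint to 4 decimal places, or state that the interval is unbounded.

On y'=λy, z=hλ:
  y_{n+1} = y_n + z·[7/10·y_n + 3/10·y_{n+1}] ⇒ (1 − 3/10z)y_{n+1} = (1 + 7/10z)y_n
  so R(z) = (1 + 7/10z)/(1 − 3/10z).

Boundary: |R(x)|=1, x<0.
x=-1.56: |R|=0.0627
R=−1: 1+7/10x = −1+3/10x ⇒ -2/5x=2 ⇒ x=2/(-2/5)=-5.0000
Confirm numerically:
  x=-4.587: |R|=0.93047 <1
  x=-2.425: |R|=0.40376 <1
  x=-2.364: |R|=0.38310 <1
  x=-5.543: |R|=1.08157 >1
  x=-5.266: |R|=1.04124 >1
  x=-5.109: |R|=1.01721 >1
Interval (-5.0000, 0).

z∈(-5.0000,0).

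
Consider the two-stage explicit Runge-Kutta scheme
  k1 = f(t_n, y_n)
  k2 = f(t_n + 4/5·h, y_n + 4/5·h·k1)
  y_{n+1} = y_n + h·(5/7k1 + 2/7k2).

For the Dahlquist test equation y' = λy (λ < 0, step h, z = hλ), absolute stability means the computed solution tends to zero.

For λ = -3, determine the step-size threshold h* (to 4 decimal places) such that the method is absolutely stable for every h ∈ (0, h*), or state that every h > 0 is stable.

Set f=λy, z=hλ:
  k1=λy_n ⇒ h·k1=z·y_n;  k2=λ(1+4/5z)y_n ⇒ h·k2=z(1+4/5z)y_n
  y_{n+1}/y_n = 1 + 5/7z + 2/7z(1+4/5z) = 1 + z + 8/35z²
  so R(z) = 1 + z + 8/35z².

Find x<0 with |R(x)|<1.
x=-1.31: |R|=0.0823
R=1: x+8/35x²=0 ⇒ x=−35/8=-4.3750; min R=1−1/(4·8/35)=-0.0938>−1
Confirm numerically:
  x=-4.345: |R|=0.97021 <1
  x=-3.218: |R|=0.14898 <1
  x=-3.036: |R|=0.07081 <1
  x=-2.640: |R|=0.04695 <1
  x=-4.882: |R|=1.56575 >1
  x=-4.788: |R|=1.45199 >1
  x=-4.778: |R|=1.44012 >1
So |R|<1 on (-4.3750, 0).

(-4.3750,0); λ=-3 ⇒ h* = (35/8)/3 = 1.4583.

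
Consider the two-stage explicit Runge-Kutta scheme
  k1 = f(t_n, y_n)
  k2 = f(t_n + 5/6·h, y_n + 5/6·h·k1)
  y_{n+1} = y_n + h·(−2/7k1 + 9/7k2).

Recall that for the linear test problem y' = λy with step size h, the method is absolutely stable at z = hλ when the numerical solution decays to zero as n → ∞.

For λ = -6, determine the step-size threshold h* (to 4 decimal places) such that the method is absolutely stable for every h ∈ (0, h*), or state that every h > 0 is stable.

Set f=λy, z=hλ:
  k1=λy_n ⇒ h·k1=z·y_n;  k2=λ(1+5/6z)y_n ⇒ h·k2=z(1+5/6z)y_n
  y_{n+1}/y_n = 1 − 2/7z + 9/7z(1+5/6z) = 1 + z + 15/14z²
  Hence R(z) = 1 + z + 15/14z².

Boundary: |R(x)|=1, x<0.
x=-1.55: |R|=2.0241
R=1: x+15/14x²=0 ⇒ x=−14/15=-0.9333; min R=1−1/(4·15/14)=0.7667>−1
Confirm numerically:
  x=-0.659: |R|=0.80630 <1
  x=-0.434: |R|=0.76781 <1
  x=-0.415: |R|=0.76953 <1
  x=-0.406: |R|=0.77061 <1
  x=-1.169: |R|=1.29517 >1
  x=-0.994: |R|=1.06461 >1
So |R|<1 on (-0.9333, 0).

(-0.9333,0); λ=-6 ⇒ h* = (14/15)/6 = 0.1556.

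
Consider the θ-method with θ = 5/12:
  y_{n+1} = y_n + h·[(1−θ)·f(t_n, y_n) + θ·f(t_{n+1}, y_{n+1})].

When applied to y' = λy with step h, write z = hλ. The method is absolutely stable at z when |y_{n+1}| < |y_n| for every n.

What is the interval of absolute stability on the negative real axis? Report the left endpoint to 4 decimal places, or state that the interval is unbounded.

(-12.0000, 0).

Test eqn y'=λy, z=hλ:
  y_{n+1} = y_n + z·[7/12·y_n + 5/12·y_{n+1}] ⇒ (1 − 5/12z)y_{n+1} = (1 + 7/12z)y_n
  ⇒ R(z) = (1 + 7/12z)/(1 − 5/12z).

Need |R(x)|<1, x<0.
x=-0.84: |R|=0.3778
R=−1: 1+7/12x = −1+5/12x ⇒ -1/6x=2 ⇒ x=2/(-1/6)=-12.0000
Confirm numerically:
  x=-7.127: |R|=0.79540 <1
  x=-4.871: |R|=0.60781 <1
  x=-4.844: |R|=0.60486 <1
  x=-4.827: |R|=0.60299 <1
  x=-12.595: |R|=1.01587 >1
  x=-12.593: |R|=1.01582 >1
  x=-12.148: |R|=1.00407 >1
Stable set (-12.0000, 0).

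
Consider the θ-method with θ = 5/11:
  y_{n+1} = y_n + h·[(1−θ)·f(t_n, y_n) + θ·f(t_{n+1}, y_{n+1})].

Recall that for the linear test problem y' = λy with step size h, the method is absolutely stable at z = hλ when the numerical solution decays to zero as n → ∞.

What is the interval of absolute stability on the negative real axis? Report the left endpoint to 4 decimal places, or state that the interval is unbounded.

(-22.0000, 0).

On y'=λy, z=hλ:
  y_{n+1} = y_n + z·[6/11·y_n + 5/11·y_{n+1}] ⇒ (1 − 5/11z)y_{n+1} = (1 + 6/11z)y_n
  so R(z) = (1 + 6/11z)/(1 − 5/11z).

Need |R(x)|<1, x<0.
x=-0.7: |R|=0.4690
R=−1: 1+6/11x = −1+5/11x ⇒ -1/11x=2 ⇒ x=2/(-1/11)=-22.0000
Confirm numerically:
  x=-18.733: |R|=0.96879 <1
  x=-11.737: |R|=0.85272 <1
  x=-10.781: |R|=0.82715 <1
  x=-9.688: |R|=0.79287 <1
  x=-22.525: |R|=1.00425 >1
  x=-22.310: |R|=1.00253 >1
So |R|<1 on (-22.0000, 0).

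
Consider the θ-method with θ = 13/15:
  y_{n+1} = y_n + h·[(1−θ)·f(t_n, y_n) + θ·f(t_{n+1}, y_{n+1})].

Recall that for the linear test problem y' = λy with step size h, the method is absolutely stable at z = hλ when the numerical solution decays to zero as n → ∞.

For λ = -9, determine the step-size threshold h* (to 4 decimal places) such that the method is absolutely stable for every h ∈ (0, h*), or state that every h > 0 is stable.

Test eqn y'=λy, z=hλ:
  y_{n+1} = y_n + z·[2/15·y_n + 13/15·y_{n+1}] ⇒ (1 − 13/15z)y_{n+1} = (1 + 2/15z)y_n
  R(z) = (1 + 2/15z)/(1 − 13/15z).

Solve |R(x)|<1 on ℝ⁻.
x=-1.22: |R|=0.4070
x=-2: |R|=0.2683
x=-10: |R|=0.0345
x=-100: |R|=0.1407
θ=13/15≥1/2 ⇒ |1+2/15x|<|1−13/15x| ∀x<0 ⇒ interval (−∞,0).

unbounded; (−∞, 0). Any h>0 works for λ=-9.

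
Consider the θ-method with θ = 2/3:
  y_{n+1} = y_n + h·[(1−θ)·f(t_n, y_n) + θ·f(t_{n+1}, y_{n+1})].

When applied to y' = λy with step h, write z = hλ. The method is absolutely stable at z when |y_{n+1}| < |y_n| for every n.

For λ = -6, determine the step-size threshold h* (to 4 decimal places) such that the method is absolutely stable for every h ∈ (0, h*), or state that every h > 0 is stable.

(−∞, 0) — no finite endpoint. Any h>0 works for λ=-6.

Test eqn y'=λy, z=hλ:
  y_{n+1} = y_n + z·[1/3·y_n + 2/3·y_{n+1}] ⇒ (1 − 2/3z)y_{n+1} = (1 + 1/3z)y_n
  ⇒ R(z) = (1 + 1/3z)/(1 − 2/3z).

Solve |R(x)|<1 on ℝ⁻.
x=-1.78: |R|=0.1860
x=-2: |R|=0.1429
x=-10: |R|=0.3043
x=-100: |R|=0.4778
θ=2/3≥1/2 ⇒ |1+1/3x|<|1−2/3x| ∀x<0 ⇒ interval (−∞,0).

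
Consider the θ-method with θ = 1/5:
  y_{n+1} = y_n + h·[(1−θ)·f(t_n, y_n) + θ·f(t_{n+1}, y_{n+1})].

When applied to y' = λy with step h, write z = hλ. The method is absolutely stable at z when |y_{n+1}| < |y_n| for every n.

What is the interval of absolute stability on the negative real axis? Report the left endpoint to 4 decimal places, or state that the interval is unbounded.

z∈(-3.3333,0).

Set f=λy, z=hλ:
  y_{n+1} = y_n + z·[4/5·y_n + 1/5·y_{n+1}] ⇒ (1 − 1/5z)y_{n+1} = (1 + 4/5z)y_n
  so R(z) = (1 + 4/5z)/(1 − 1/5z).

Boundary: |R(x)|=1, x<0.
x=-0.44: |R|=0.5956
R=−1: 1+4/5x = −1+1/5x ⇒ -3/5x=2 ⇒ x=2/(-3/5)=-3.3333
Confirm numerically:
  x=-3.010: |R|=0.87890 <1
  x=-2.022: |R|=0.43976 <1
  x=-1.498: |R|=0.15266 <1
  x=-3.739: |R|=1.13926 >1
  x=-3.704: |R|=1.12776 >1
Stable set (-3.3333, 0).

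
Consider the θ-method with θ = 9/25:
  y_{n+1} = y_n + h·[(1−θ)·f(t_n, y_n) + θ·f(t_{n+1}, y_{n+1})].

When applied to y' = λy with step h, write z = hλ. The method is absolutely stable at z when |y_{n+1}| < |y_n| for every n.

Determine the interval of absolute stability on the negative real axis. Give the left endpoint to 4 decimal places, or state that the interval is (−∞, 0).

On y'=λy, z=hλ:
  y_{n+1} = y_n + z·[16/25·y_n + 9/25·y_{n+1}] ⇒ (1 − 9/25z)y_{n+1} = (1 + 16/25z)y_n
  R(z) = (1 + 16/25z)/(1 − 9/25z).

Need |R(x)|<1, x<0.
x=-0.86: |R|=0.3433
R=−1: 1+16/25x = −1+9/25x ⇒ -7/25x=2 ⇒ x=2/(-7/25)=-7.1429
Confirm numerically:
  x=-4.861: |R|=0.76766 <1
  x=-4.676: |R|=0.74259 <1
  x=-3.288: |R|=0.50572 <1
  x=-7.476: |R|=1.02527 >1
  x=-7.409: |R|=1.02032 >1
Interval (-7.1429, 0).

z∈(-7.1429,0).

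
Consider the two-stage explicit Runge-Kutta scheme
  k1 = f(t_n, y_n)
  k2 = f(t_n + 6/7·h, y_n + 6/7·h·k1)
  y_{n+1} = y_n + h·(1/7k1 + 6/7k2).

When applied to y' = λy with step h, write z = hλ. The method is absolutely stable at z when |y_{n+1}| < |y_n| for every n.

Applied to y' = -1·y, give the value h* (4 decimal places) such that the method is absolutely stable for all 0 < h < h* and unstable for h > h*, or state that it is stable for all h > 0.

Test eqn y'=λy, z=hλ:
  k1=λy_n ⇒ h·k1=z·y_n;  k2=λ(1+6/7z)y_n ⇒ h·k2=z(1+6/7z)y_n
  y_{n+1}/y_n = 1 + 1/7z + 6/7z(1+6/7z) = 1 + z + 36/49z²
  Hence R(z) = 1 + z + 36/49z².

Need |R(x)|<1, x<0.
x=-0.85: |R|=0.6808
R=1: x+36/49x²=0 ⇒ x=−49/36=-1.3611; min R=1−1/(4·36/49)=0.6597>−1
Confirm numerically:
  x=-1.309: |R|=0.94988 <1
  x=-1.233: |R|=0.88395 <1
  x=-0.967: |R|=0.72000 <1
  x=-0.572: |R|=0.66838 <1
  x=-1.550: |R|=1.21510 >1
  x=-1.539: |R|=1.20114 >1
  x=-1.384: |R|=1.02327 >1
So |R|<1 on (-1.3611, 0).

(-1.3611,0); λ=-1 ⇒ h* = (49/36)/1 = 1.3611.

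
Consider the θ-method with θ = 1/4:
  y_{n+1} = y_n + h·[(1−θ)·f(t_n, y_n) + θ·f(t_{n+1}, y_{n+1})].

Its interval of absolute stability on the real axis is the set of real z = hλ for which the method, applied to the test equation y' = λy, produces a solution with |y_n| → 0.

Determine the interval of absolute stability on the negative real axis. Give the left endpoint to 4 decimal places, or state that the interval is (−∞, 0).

z∈(-4.0000,0).

With y'=λy (z=hλ):
  y_{n+1} = y_n + z·[3/4·y_n + 1/4·y_{n+1}] ⇒ (1 − 1/4z)y_{n+1} = (1 + 3/4z)y_n
  so R(z) = (1 + 3/4z)/(1 − 1/4z).

Find x<0 with |R(x)|<1.
x=-1.16: |R|=0.1008
R=−1: 1+3/4x = −1+1/4x ⇒ -1/2x=2 ⇒ x=2/(-1/2)=-4.0000
Confirm numerically:
  x=-3.543: |R|=0.87883 <1
  x=-3.356: |R|=0.82490 <1
  x=-2.750: |R|=0.62963 <1
  x=-4.533: |R|=1.12493 >1
  x=-4.528: |R|=1.12383 >1
  x=-4.100: |R|=1.02469 >1
Interval (-4.0000, 0).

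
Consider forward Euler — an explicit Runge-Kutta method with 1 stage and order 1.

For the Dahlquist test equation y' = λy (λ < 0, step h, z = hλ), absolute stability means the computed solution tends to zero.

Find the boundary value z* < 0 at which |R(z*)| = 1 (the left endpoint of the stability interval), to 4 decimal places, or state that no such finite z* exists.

On y'=λy, z=hλ:
  order 1, 1-stage ⇒ R(z)=1+z
  (e.g. R(-0.61)=0.39000, |R|=0.39000)

Boundary: |R(x)|=1, x<0.
x=-0.61: |R|=0.3900
|R(-1.75)|=0.7500 |R(-0.91)|=0.0900 |R(-0.86)|=0.1400
Bisect:
  x_lo=-2.5382 |R|=1.5382  x_hi=-0.1469 |R|=0.8531
  mid=-1.34254 |R|=0.34254 →hi
  mid=-1.94037 |R|=0.94037 →hi
  mid=-2.23929 |R|=1.23929 →lo
  mid=-2.08983 |R|=1.08983 →lo
  mid=-2.01510 |R|=1.01510 →lo
  mid=-1.97774 |R|=0.97774 →hi
  mid=-1.99642 |R|=0.99642 →hi
  mid=-2.00576 |R|=1.00576 →lo
  mid=-2.00109 |R|=1.00109 →lo
  mid=-1.99875 |R|=0.99875 →hi
  ...
  [-2.00007,-1.99992] ⇒ x*=-2.0000
So |R|<1 on (-2.0000, 0).

z* = -2.0000.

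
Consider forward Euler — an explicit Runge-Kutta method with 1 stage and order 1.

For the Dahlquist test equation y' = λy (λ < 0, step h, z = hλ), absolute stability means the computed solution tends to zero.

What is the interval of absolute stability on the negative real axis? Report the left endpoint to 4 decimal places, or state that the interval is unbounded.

With y'=λy (z=hλ):
  order 1, 1-stage ⇒ R(z)=1+z
  (e.g. R(-0.89)=0.11000, |R|=0.11000)

Solve |R(x)|<1 on ℝ⁻.
x=-0.89: |R|=0.1100
|R(-1.7)|=0.7000 |R(-1.09)|=0.0900 |R(-1)|=0.0000
Bisect:
  x_lo=-2.3456 |R|=1.3456  x_hi=-0.2680 |R|=0.7320
  mid=-1.30681 |R|=0.30681 →hi
  mid=-1.82619 |R|=0.82619 →hi
  mid=-2.08588 |R|=1.08588 →lo
  mid=-1.95604 |R|=0.95604 →hi
  mid=-2.02096 |R|=1.02096 →lo
  mid=-1.98850 |R|=0.98850 →hi
  mid=-2.00473 |R|=1.00473 →lo
  mid=-1.99661 |R|=0.99661 →hi
  mid=-2.00067 |R|=1.00067 →lo
  mid=-1.99864 |R|=0.99864 →hi
  ...
  [-2.00004,-1.99991] ⇒ x*=-2.0000
Stable set (-2.0000, 0).

z∈(-2.0000,0).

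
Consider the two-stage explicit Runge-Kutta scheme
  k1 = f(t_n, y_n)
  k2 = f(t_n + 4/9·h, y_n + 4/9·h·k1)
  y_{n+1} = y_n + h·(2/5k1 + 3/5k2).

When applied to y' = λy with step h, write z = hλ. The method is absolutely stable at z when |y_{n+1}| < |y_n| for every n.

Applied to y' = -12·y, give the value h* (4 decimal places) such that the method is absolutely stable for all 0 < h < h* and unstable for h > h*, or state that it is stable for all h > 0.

Set f=λy, z=hλ:
  k1=λy_n ⇒ h·k1=z·y_n;  k2=λ(1+4/9z)y_n ⇒ h·k2=z(1+4/9z)y_n
  y_{n+1}/y_n = 1 + 2/5z + 3/5z(1+4/9z) = 1 + z + 4/15z²
  ⇒ R(z) = 1 + z + 4/15z².

Boundary: |R(x)|=1, x<0.
x=-0.71: |R|=0.4244
R=1: x+4/15x²=0 ⇒ x=−15/4=-3.7500; min R=1−1/(4·4/15)=0.0625>−1
Confirm numerically:
  x=-3.475: |R|=0.74517 <1
  x=-3.393: |R|=0.67699 <1
  x=-1.726: |R|=0.06842 <1
  x=-4.161: |R|=1.45605 >1
  x=-4.109: |R|=1.39337 >1
So |R|<1 on (-3.7500, 0).

(-3.7500,0); λ=-12 ⇒ h* = (15/4)/12 = 0.3125.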